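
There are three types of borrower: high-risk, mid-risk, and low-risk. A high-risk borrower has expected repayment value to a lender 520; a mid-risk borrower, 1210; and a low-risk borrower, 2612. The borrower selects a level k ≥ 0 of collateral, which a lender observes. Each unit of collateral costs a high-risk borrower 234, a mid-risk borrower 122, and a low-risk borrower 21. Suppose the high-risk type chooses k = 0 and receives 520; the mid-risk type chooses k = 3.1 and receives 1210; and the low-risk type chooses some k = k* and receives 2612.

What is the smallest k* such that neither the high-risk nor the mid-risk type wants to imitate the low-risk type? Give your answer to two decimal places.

14.59

Mid-risk type (on-path payoff 1210 − 122×3.1 = 831.8) won't mimic when 831.8 ≥ 2612 − 122·k*, i.e. k* ≥ 14.59.
High-risk type (on-path payoff 520) won't mimic when 520 ≥ 2612 − 234·k*, i.e. k* ≥ 8.94.
Both must hold, so k* = max(8.94, 14.59) = 14.59. The mid-risk type's constraint binds.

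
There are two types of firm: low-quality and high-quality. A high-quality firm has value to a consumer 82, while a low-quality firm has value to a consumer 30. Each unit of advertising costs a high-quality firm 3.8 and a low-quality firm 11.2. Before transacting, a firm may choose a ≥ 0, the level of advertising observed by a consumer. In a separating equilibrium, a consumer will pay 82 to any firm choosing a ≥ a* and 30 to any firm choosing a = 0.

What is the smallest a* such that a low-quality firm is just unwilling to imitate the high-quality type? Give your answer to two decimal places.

A low-quality firm choosing a = 0 receives 30.
Imitating at a* instead would pay 82 at cost 11.2·a*, netting 82 − 11.2·a*.
Indifference: 30 = 82 − 11.2·a*, so a* = (82 − 30) / 11.2 ≈ 4.64.
This is the low-quality type's binding incentive-compatibility constraint; any a ≥ 4.64 sustains separation on that side.

4.64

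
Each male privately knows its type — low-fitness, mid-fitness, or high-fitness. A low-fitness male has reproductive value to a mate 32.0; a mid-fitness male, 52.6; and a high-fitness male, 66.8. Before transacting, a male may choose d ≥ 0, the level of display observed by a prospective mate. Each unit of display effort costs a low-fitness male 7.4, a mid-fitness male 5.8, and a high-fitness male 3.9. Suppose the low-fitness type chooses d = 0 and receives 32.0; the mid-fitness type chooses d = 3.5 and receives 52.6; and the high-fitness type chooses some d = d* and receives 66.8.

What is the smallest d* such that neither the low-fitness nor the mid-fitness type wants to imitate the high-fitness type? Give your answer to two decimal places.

Low-fitness type (on-path payoff 32.0) won't mimic when 32.0 ≥ 66.8 − 7.4·d*, i.e. d* ≥ 4.70.
Mid-fitness type (on-path payoff 52.6 − 5.8×3.5 = 32.3) won't mimic when 32.3 ≥ 66.8 − 5.8·d*, i.e. d* ≥ 5.95.
Both must hold, so d* = max(4.70, 5.95) = 5.95. The mid-fitness type's constraint binds.

5.95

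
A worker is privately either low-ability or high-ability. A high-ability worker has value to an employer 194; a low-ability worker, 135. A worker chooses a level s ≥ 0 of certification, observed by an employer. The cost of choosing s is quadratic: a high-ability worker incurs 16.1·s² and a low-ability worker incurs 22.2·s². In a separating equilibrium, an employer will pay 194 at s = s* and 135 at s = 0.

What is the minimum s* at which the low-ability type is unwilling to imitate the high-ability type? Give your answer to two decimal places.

The low-ability type at s = 0 receives 135; imitating at s* yields 194 − 22.2·s*².
Indifference: 135 = 194 − 22.2·s*², so s*² = (194 − 135) / 22.2 ≈ 2.6577.
s* = √2.6577 ≈ 1.63.

1.63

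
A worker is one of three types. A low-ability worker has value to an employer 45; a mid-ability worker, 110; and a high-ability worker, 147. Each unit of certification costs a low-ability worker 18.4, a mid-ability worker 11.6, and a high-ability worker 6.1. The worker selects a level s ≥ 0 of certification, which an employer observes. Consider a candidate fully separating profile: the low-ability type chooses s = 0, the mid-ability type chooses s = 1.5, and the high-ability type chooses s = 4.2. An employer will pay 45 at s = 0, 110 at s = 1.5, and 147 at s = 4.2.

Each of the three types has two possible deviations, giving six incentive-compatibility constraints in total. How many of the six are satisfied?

3

Low-ability (own payoff 45): to s=1.5 gives 110 − 18.4×1.5 = 82.4 → profitable ✗; to s=4.2 gives 147 − 18.4×4.2 = 69.72 → profitable ✗.
Mid-ability (own payoff 110 − 11.6×1.5 = 92.6): to s=0 gives 45 → no gain ✓; to s=4.2 gives 147 − 11.6×4.2 = 98.28 → profitable ✗.
High-ability (own payoff 147 − 6.1×4.2 = 121.38): to s=0 gives 45 → no gain ✓; to s=1.5 gives 110 − 6.1×1.5 = 100.85 → no gain ✓.
3 of the 6 constraints hold; not an equilibrium.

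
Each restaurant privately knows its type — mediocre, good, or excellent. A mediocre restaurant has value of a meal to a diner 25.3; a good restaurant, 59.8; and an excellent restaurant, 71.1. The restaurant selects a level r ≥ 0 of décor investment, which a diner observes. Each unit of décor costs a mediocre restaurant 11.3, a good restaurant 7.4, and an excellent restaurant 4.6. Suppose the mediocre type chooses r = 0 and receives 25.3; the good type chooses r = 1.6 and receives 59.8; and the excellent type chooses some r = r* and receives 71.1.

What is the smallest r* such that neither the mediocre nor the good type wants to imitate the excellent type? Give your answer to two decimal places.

Good type (on-path payoff 59.8 − 7.4×1.6 = 47.96) won't mimic when 47.96 ≥ 71.1 − 7.4·r*, i.e. r* ≥ 3.13.
Mediocre type (on-path payoff 25.3) won't mimic when 25.3 ≥ 71.1 − 11.3·r*, i.e. r* ≥ 4.05.
Both must hold, so r* = max(4.05, 3.13) = 4.05. The mediocre type's constraint binds.

4.05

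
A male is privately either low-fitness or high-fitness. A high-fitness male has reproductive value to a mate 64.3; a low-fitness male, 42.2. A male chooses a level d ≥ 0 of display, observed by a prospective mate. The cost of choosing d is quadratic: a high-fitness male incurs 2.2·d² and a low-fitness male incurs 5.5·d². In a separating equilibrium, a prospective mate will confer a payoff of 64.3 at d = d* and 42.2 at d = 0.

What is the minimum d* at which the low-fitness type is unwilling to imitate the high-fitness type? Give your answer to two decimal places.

2.00

The low-fitness type at d = 0 receives 42.2; imitating at d* yields 64.3 − 5.5·d*².
Indifference: 42.2 = 64.3 − 5.5·d*², so d*² = (64.3 − 42.2) / 5.5 ≈ 4.0182.
d* = √4.0182 ≈ 2.00.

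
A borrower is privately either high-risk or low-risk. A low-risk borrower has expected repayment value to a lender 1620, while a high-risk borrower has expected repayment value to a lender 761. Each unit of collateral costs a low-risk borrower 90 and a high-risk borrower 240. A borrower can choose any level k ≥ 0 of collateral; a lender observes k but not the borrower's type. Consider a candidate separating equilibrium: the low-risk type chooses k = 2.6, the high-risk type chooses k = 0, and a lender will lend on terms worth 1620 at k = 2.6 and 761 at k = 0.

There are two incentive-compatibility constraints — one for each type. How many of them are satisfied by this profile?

High-risk type: stay at 0 → 761; mimic → 1620 − 240 × 2.6 = 996. IC fails (761 < 996).
Low-risk type: signal → 1620 − 90 × 2.6 = 1386; deviate to 0 → 761. IC holds (1386 ≥ 761).
1 of 2 constraints hold, so this profile is not an equilibrium.

1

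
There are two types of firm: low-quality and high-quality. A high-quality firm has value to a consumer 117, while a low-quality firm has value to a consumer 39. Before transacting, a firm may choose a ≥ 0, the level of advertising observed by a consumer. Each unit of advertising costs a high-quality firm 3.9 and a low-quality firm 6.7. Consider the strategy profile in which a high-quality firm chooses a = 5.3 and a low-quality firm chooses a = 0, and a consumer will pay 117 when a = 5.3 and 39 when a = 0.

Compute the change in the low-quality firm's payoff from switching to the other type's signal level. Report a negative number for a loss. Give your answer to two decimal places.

Playing a = 0 the low-quality firm receives 39.
Deviating to a = 5.3 brings payment 117 at cost 6.7 × 5.3 = 35.51, netting 81.49.
Gain from deviating: 81.49 − 39 = 42.49.
The gain is positive, so the low-quality type's incentive-compatibility constraint is violated — this profile is not a separating equilibrium.

42.49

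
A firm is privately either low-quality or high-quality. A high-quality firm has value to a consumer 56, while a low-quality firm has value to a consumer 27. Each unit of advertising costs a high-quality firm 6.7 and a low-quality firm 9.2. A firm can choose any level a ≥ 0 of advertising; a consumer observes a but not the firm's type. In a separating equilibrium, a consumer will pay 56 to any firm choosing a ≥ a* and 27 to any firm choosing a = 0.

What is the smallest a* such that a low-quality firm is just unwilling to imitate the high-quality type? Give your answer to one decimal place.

3.2

A low-quality firm choosing a = 0 receives 27.
Imitating at a* instead would pay 56 at cost 9.2·a*, netting 56 − 9.2·a*.
Indifference: 27 = 56 − 9.2·a*, so a* = (56 − 27) / 9.2 ≈ 3.2.
This is the low-quality type's binding incentive-compatibility constraint; any a ≥ 3.2 sustains separation on that side.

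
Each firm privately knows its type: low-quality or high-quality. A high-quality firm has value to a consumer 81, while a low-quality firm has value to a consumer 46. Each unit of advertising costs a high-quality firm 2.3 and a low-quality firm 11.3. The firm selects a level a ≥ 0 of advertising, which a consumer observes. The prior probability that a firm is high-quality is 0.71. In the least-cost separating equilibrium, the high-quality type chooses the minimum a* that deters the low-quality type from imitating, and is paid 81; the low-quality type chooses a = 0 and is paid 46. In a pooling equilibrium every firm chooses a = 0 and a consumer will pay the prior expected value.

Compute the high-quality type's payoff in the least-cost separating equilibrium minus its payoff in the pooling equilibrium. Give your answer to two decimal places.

Least-cost separating signal: a* solves 46 = 81 − 11.3·a*, so a* = (81 − 46)/11.3 ≈ 3.0973.
High-quality type's separating payoff: 81 − 2.3 × a* = 81 − 2.3 × (81 − 46)/11.3 = 81 − 80.5/11.3 ≈ 73.8761.
Pooling payoff: 0.71 × 81 + 0.29 × 46 = 70.85.
Difference: 73.8761 − 70.85 = 3.0261, i.e. 3.03 to two decimal places.
The high-quality type prefers to separate.

3.03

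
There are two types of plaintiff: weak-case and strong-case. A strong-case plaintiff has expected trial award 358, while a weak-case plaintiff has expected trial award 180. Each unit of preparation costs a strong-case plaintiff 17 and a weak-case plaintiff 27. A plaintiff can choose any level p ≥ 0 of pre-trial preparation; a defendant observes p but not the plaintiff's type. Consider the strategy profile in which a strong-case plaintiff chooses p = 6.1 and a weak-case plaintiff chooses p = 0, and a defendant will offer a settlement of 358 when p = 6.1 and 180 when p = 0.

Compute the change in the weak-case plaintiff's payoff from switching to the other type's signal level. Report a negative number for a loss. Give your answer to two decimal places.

13.30

Playing p = 0 the weak-case plaintiff receives 180.
Deviating to p = 6.1 brings payment 358 at cost 27 × 6.1 = 164.7, netting 193.3.
Gain from deviating: 193.3 − 180 = 13.30.
The gain is positive, so the weak-case type's incentive-compatibility constraint is violated — this profile is not a separating equilibrium.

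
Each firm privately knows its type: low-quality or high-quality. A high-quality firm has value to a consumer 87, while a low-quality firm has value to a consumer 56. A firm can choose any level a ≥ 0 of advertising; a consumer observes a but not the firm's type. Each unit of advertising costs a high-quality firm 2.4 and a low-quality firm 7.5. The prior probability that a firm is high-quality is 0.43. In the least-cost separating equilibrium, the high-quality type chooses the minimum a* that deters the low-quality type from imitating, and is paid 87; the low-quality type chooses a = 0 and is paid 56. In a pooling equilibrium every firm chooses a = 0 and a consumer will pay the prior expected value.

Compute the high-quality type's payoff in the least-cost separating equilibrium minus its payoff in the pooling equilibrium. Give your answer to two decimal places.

7.75

Least-cost separating signal: a* solves 56 = 87 − 7.5·a*, so a* = (87 − 56)/7.5 ≈ 4.1333.
High-quality type's separating payoff: 87 − 2.4 × a* = 87 − 2.4 × (87 − 56)/7.5 = 87 − 74.4/7.5 = 77.08.
Pooling payoff: 0.43 × 87 + 0.57 × 56 = 69.33.
Difference: 77.08 − 69.33 = 7.75.
The high-quality type prefers to separate.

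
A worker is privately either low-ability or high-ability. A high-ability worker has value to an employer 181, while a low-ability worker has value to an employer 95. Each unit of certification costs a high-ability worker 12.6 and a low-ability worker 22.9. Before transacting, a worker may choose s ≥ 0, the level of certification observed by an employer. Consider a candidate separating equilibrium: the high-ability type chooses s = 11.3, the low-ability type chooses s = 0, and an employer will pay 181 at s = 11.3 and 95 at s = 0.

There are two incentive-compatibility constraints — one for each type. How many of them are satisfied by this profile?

1

High-ability type: signal → 181 − 12.6 × 11.3 = 38.62; deviate to 0 → 95. IC fails (38.62 < 95).
Low-ability type: stay at 0 → 95; mimic → 181 − 22.9 × 11.3 = -77.77. IC holds (95 ≥ -77.77).
1 of 2 constraints hold, so this profile is not an equilibrium.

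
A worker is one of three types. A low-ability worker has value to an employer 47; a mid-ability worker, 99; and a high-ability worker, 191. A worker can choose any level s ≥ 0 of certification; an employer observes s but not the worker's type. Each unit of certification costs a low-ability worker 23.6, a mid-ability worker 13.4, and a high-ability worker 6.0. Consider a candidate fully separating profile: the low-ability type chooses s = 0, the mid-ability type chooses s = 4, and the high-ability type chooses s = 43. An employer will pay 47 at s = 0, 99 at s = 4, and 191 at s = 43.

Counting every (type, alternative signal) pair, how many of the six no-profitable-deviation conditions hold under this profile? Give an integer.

High-ability (own payoff 191 − 6.0×43 = -67): to s=0 gives 47 → profitable ✗; to s=4 gives 99 − 6.0×4 = 75 → profitable ✗.
Low-ability (own payoff 47): to s=4 gives 99 − 23.6×4 = 4.6 → no gain ✓; to s=43 gives 191 − 23.6×43 = -823.8 → no gain ✓.
Mid-ability (own payoff 99 − 13.4×4 = 45.4): to s=0 gives 47 → profitable ✗; to s=43 gives 191 − 13.4×43 = -385.2 → no gain ✓.
3 of the 6 constraints hold; not an equilibrium.

3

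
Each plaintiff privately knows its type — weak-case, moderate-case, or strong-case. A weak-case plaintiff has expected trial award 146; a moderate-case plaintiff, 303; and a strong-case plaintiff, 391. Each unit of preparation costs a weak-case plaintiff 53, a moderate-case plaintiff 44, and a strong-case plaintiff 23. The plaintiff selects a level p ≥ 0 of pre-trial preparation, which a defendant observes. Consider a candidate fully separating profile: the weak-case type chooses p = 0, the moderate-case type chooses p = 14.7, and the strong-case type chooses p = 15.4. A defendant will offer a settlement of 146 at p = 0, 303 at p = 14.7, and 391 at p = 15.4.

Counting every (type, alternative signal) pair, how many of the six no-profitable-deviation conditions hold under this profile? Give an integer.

Moderate-case (own payoff 303 − 44×14.7 = -343.8): to p=0 gives 146 → profitable ✗; to p=15.4 gives 391 − 44×15.4 = -286.6 → profitable ✗.
Strong-case (own payoff 391 − 23×15.4 = 36.8): to p=0 gives 146 → profitable ✗; to p=14.7 gives 303 − 23×14.7 = -35.1 → no gain ✓.
Weak-case (own payoff 146): to p=14.7 gives 303 − 53×14.7 = -476.1 → no gain ✓; to p=15.4 gives 391 − 53×15.4 = -425.2 → no gain ✓.
3 of the 6 constraints hold; not an equilibrium.

3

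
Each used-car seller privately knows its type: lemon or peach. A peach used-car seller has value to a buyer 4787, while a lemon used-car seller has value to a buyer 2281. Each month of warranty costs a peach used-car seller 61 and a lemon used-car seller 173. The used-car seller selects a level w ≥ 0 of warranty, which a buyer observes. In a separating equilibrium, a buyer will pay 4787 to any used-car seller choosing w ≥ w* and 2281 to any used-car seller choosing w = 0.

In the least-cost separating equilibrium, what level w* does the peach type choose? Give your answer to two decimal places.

14.49

A lemon used-car seller choosing w = 0 receives 2281.
Imitating at w* instead would pay 4787 at cost 173·w*, netting 4787 − 173·w*.
Indifference: 2281 = 4787 − 173·w*, so w* = (4787 − 2281) / 173 ≈ 14.49.
At w* the lemon type's incentive constraint just binds; the peach type strictly prefers w* since its per-unit cost is lower.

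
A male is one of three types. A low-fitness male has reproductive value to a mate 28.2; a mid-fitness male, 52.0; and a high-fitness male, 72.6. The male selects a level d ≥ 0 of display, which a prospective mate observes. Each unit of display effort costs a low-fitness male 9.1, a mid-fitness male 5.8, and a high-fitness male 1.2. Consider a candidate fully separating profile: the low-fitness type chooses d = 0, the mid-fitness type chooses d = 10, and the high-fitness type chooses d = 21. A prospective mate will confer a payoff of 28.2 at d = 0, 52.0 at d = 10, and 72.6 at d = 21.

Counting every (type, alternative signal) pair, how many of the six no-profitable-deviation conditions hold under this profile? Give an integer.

5

High-fitness (own payoff 72.6 − 1.2×21 = 47.4): to d=0 gives 28.2 → no gain ✓; to d=10 gives 52.0 − 1.2×10 = 40 → no gain ✓.
Low-fitness (own payoff 28.2): to d=10 gives 52.0 − 9.1×10 = -39 → no gain ✓; to d=21 gives 72.6 − 9.1×21 = -118.5 → no gain ✓.
Mid-fitness (own payoff 52.0 − 5.8×10 = -6): to d=0 gives 28.2 → profitable ✗; to d=21 gives 72.6 − 5.8×21 = -49.2 → no gain ✓.
5 of the 6 constraints hold; not an equilibrium.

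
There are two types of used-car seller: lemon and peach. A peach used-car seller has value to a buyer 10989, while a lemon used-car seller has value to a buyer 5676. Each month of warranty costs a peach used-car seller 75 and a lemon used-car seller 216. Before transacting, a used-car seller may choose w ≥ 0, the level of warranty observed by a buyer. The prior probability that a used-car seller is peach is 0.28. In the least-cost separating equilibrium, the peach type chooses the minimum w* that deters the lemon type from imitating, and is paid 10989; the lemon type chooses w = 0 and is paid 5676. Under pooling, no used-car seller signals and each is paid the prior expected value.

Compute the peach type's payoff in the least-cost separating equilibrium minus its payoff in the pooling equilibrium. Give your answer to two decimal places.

1980.57

Least-cost separating signal: w* solves 5676 = 10989 − 216·w*, so w* = (10989 − 5676)/216 ≈ 24.5972.
Peach type's separating payoff: 10989 − 75 × w* = 10989 − 75 × (10989 − 5676)/216 = 10989 − 398475/216 ≈ 9144.2083.
Pooling payoff: 0.28 × 10989 + 0.72 × 5676 = 7163.64.
Difference: 9144.2083 − 7163.64 = 1980.5683, i.e. 1980.57 to two decimal places.
The peach type prefers to separate.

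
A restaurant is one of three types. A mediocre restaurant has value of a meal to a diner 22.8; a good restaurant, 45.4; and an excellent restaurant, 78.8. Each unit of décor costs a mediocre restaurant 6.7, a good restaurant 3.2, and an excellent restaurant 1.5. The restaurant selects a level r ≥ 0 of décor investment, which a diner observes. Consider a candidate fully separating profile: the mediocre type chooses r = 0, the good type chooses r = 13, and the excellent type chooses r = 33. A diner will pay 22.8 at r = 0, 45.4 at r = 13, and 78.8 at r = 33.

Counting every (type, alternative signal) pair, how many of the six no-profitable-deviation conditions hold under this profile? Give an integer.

5

Excellent (own payoff 78.8 − 1.5×33 = 29.3): to r=0 gives 22.8 → no gain ✓; to r=13 gives 45.4 − 1.5×13 = 25.9 → no gain ✓.
Good (own payoff 45.4 − 3.2×13 = 3.8): to r=0 gives 22.8 → profitable ✗; to r=33 gives 78.8 − 3.2×33 = -26.8 → no gain ✓.
Mediocre (own payoff 22.8): to r=13 gives 45.4 − 6.7×13 = -41.7 → no gain ✓; to r=33 gives 78.8 − 6.7×33 = -142.3 → no gain ✓.
5 of the 6 constraints hold; not an equilibrium.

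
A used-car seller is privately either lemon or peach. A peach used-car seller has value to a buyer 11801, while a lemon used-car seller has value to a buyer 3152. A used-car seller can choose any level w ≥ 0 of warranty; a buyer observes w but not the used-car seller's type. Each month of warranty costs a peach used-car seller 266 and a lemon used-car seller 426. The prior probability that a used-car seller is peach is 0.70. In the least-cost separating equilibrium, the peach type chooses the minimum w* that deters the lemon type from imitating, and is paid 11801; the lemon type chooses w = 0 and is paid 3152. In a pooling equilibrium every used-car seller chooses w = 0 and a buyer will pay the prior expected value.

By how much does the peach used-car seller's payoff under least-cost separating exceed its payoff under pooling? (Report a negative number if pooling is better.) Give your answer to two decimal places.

Least-cost separating signal: w* solves 3152 = 11801 − 426·w*, so w* = (11801 − 3152)/426 ≈ 20.3028.
Peach type's separating payoff: 11801 − 266 × w* = 11801 − 266 × (11801 − 3152)/426 = 11801 − 2300634/426 ≈ 6400.4507.
Pooling payoff: 0.70 × 11801 + 0.30 × 3152 = 9206.3.
Difference: 6400.4507 − 9206.3 = -2805.8493, i.e. -2805.85 to two decimal places.
The peach type would prefer the pooling outcome.

-2805.85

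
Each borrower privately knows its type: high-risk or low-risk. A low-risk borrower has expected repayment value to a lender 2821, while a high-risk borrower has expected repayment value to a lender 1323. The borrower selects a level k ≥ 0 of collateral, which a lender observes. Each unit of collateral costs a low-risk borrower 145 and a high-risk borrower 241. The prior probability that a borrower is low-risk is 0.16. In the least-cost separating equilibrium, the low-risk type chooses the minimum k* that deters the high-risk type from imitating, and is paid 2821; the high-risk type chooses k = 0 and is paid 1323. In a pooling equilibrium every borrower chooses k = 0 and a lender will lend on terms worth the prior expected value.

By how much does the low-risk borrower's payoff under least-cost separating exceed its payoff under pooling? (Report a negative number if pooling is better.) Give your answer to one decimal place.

357.0

Least-cost separating signal: k* solves 1323 = 2821 − 241·k*, so k* = (2821 − 1323)/241 ≈ 6.2158.
Low-risk type's separating payoff: 2821 − 145 × k* = 2821 − 145 × (2821 − 1323)/241 = 2821 − 217210/241 ≈ 1919.714.
Pooling payoff: 0.16 × 2821 + 0.84 × 1323 = 1562.68.
Difference: 1919.714 − 1562.68 = 357.034, i.e. 357.0 to one decimal place.
The low-risk type prefers to separate.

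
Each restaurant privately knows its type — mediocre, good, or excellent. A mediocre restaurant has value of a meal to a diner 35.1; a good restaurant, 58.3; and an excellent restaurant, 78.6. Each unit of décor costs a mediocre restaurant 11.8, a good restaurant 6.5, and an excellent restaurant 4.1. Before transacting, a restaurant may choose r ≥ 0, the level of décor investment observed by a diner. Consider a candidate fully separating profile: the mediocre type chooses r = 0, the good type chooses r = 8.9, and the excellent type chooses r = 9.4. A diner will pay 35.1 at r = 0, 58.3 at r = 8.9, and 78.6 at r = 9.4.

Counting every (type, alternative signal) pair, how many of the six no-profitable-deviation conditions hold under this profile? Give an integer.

Mediocre (own payoff 35.1): to r=8.9 gives 58.3 − 11.8×8.9 = -46.72 → no gain ✓; to r=9.4 gives 78.6 − 11.8×9.4 = -32.32 → no gain ✓.
Good (own payoff 58.3 − 6.5×8.9 = 0.45): to r=0 gives 35.1 → profitable ✗; to r=9.4 gives 78.6 − 6.5×9.4 = 17.5 → profitable ✗.
Excellent (own payoff 78.6 − 4.1×9.4 = 40.06): to r=0 gives 35.1 → no gain ✓; to r=8.9 gives 58.3 − 4.1×8.9 = 21.81 → no gain ✓.
4 of the 6 constraints hold; not an equilibrium.

4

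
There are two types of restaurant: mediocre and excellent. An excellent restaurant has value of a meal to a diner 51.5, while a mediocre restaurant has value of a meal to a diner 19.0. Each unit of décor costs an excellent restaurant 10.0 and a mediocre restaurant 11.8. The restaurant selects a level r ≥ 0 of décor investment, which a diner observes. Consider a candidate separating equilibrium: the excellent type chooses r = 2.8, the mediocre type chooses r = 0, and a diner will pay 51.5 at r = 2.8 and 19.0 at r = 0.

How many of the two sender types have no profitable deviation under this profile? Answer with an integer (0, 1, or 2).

Excellent type: signal → 51.5 − 10.0 × 2.8 = 23.5; deviate to 0 → 19.0. IC holds (23.5 ≥ 19.0).
Mediocre type: stay at 0 → 19.0; mimic → 51.5 − 11.8 × 2.8 = 18.46. IC holds (19.0 ≥ 18.46).
2 of 2 constraints hold, so this is a separating equilibrium.

2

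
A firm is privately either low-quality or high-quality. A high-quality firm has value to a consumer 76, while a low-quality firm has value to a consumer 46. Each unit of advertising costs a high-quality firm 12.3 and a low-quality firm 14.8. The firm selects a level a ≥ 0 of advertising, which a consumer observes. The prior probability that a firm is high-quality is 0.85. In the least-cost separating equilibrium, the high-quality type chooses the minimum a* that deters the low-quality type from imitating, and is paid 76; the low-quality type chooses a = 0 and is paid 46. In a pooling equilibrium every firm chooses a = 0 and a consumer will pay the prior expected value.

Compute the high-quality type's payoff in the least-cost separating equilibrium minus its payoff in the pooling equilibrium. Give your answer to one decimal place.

Least-cost separating signal: a* solves 46 = 76 − 14.8·a*, so a* = (76 − 46)/14.8 ≈ 2.0270.
High-quality type's separating payoff: 76 − 12.3 × a* = 76 − 12.3 × (76 − 46)/14.8 = 76 − 369/14.8 ≈ 51.068.
Pooling payoff: 0.85 × 76 + 0.15 × 46 = 71.5.
Difference: 51.068 − 71.5 = -20.432, i.e. -20.4 to one decimal place.
The high-quality type would prefer the pooling outcome.

-20.4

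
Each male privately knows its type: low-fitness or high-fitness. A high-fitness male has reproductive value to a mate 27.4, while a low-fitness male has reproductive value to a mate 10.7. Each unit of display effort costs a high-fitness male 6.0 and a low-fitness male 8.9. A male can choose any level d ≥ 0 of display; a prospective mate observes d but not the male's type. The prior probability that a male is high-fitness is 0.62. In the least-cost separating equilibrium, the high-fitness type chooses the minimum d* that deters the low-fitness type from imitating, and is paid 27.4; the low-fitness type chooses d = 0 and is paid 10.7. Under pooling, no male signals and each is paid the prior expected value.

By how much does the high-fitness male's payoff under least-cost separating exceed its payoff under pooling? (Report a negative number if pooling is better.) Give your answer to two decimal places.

Least-cost separating signal: d* solves 10.7 = 27.4 − 8.9·d*, so d* = (27.4 − 10.7)/8.9 ≈ 1.8764.
High-fitness type's separating payoff: 27.4 − 6.0 × d* = 27.4 − 6.0 × (27.4 − 10.7)/8.9 = 27.4 − 100.2/8.9 ≈ 16.1416.
Pooling payoff: 0.62 × 27.4 + 0.38 × 10.7 = 21.054.
Difference: 16.1416 − 21.054 = -4.9124, i.e. -4.91 to two decimal places.
The high-fitness type would prefer the pooling outcome.

-4.91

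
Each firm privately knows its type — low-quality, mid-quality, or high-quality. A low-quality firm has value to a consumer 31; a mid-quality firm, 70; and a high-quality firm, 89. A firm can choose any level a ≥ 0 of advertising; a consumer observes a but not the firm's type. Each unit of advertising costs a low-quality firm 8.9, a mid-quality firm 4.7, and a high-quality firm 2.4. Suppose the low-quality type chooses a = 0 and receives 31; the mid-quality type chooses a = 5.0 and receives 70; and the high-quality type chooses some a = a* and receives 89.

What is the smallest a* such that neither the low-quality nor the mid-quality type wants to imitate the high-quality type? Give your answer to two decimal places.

9.04

Mid-quality type (on-path payoff 70 − 4.7×5.0 = 46.5) won't mimic when 46.5 ≥ 89 − 4.7·a*, i.e. a* ≥ 9.04.
Low-quality type (on-path payoff 31) won't mimic when 31 ≥ 89 − 8.9·a*, i.e. a* ≥ 6.52.
Both must hold, so a* = max(6.52, 9.04) = 9.04. The mid-quality type's constraint binds.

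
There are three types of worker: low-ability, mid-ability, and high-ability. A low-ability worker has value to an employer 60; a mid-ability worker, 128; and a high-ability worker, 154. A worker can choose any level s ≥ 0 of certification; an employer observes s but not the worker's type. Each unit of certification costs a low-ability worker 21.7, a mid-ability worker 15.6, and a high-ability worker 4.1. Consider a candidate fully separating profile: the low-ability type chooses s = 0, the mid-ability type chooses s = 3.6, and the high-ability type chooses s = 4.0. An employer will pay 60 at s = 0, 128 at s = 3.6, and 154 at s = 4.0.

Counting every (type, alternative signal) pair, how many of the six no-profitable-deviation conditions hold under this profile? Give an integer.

Low-ability (own payoff 60): to s=3.6 gives 128 − 21.7×3.6 = 49.88 → no gain ✓; to s=4.0 gives 154 − 21.7×4.0 = 67.2 → profitable ✗.
Mid-ability (own payoff 128 − 15.6×3.6 = 71.84): to s=0 gives 60 → no gain ✓; to s=4.0 gives 154 − 15.6×4.0 = 91.6 → profitable ✗.
High-ability (own payoff 154 − 4.1×4.0 = 137.6): to s=0 gives 60 → no gain ✓; to s=3.6 gives 128 − 4.1×3.6 = 113.24 → no gain ✓.
4 of the 6 constraints hold; not an equilibrium.

4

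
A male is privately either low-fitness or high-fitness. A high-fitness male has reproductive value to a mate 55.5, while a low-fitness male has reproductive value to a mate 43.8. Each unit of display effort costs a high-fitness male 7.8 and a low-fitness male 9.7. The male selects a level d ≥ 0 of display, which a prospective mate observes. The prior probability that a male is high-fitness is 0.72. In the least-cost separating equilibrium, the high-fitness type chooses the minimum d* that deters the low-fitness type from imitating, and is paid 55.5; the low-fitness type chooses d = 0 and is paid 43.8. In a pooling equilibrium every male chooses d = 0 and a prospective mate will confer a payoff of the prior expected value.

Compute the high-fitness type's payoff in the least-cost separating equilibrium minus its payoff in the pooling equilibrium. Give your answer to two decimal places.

-6.13

Least-cost separating signal: d* solves 43.8 = 55.5 − 9.7·d*, so d* = (55.5 − 43.8)/9.7 ≈ 1.2062.
High-fitness type's separating payoff: 55.5 − 7.8 × d* = 55.5 − 7.8 × (55.5 − 43.8)/9.7 = 55.5 − 91.26/9.7 ≈ 46.0918.
Pooling payoff: 0.72 × 55.5 + 0.28 × 43.8 = 52.224.
Difference: 46.0918 − 52.224 = -6.1322, i.e. -6.13 to two decimal places.
The high-fitness type would prefer the pooling outcome.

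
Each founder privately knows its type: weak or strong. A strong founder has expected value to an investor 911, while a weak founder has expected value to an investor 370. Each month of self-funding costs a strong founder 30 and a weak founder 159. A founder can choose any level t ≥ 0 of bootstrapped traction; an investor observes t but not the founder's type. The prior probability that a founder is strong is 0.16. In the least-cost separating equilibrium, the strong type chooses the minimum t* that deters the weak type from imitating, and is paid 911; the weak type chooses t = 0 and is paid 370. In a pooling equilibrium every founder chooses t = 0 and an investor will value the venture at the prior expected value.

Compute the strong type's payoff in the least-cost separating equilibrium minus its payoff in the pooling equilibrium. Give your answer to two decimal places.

352.36

Least-cost separating signal: t* solves 370 = 911 − 159·t*, so t* = (911 − 370)/159 ≈ 3.4025.
Strong type's separating payoff: 911 − 30 × t* = 911 − 30 × (911 − 370)/159 = 911 − 16230/159 ≈ 808.9245.
Pooling payoff: 0.16 × 911 + 0.84 × 370 = 456.56.
Difference: 808.9245 − 456.56 = 352.3645, i.e. 352.36 to two decimal places.
The strong type prefers to separate.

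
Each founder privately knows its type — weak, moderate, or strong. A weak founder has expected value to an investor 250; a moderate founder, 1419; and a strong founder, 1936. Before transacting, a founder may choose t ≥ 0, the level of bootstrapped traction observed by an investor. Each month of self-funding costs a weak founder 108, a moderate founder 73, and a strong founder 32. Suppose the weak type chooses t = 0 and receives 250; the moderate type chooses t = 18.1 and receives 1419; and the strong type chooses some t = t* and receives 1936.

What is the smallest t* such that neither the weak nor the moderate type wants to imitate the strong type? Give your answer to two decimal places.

Weak type (on-path payoff 250) won't mimic when 250 ≥ 1936 − 108·t*, i.e. t* ≥ 15.61.
Moderate type (on-path payoff 1419 − 73×18.1 = 97.7) won't mimic when 97.7 ≥ 1936 − 73·t*, i.e. t* ≥ 25.18.
Both must hold, so t* = max(15.61, 25.18) = 25.18. The moderate type's constraint binds.

25.18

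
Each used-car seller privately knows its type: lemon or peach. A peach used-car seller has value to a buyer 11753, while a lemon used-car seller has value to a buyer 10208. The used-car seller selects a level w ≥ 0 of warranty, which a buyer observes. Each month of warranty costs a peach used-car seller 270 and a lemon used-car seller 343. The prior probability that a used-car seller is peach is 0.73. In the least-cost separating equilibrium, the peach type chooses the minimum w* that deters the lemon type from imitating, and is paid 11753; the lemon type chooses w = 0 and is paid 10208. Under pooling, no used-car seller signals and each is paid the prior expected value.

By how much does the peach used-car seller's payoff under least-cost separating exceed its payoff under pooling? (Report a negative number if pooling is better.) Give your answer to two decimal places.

Least-cost separating signal: w* solves 10208 = 11753 − 343·w*, so w* = (11753 − 10208)/343 ≈ 4.5044.
Peach type's separating payoff: 11753 − 270 × w* = 11753 − 270 × (11753 − 10208)/343 = 11753 − 417150/343 ≈ 10536.8192.
Pooling payoff: 0.73 × 11753 + 0.27 × 10208 = 11335.85.
Difference: 10536.8192 − 11335.85 = -799.0308, i.e. -799.03 to two decimal places.
The peach type would prefer the pooling outcome.

-799.03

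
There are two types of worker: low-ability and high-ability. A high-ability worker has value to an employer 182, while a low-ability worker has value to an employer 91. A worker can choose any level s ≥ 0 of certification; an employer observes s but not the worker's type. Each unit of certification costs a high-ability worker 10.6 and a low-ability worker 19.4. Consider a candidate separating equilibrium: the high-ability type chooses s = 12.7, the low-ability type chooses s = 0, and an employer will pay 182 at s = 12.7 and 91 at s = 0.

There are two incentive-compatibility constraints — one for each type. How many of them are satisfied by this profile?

High-ability type: signal → 182 − 10.6 × 12.7 = 47.38; deviate to 0 → 91. IC fails (47.38 < 91).
Low-ability type: stay at 0 → 91; mimic → 182 − 19.4 × 12.7 = -64.38. IC holds (91 ≥ -64.38).
1 of 2 constraints hold, so this profile is not an equilibrium.

1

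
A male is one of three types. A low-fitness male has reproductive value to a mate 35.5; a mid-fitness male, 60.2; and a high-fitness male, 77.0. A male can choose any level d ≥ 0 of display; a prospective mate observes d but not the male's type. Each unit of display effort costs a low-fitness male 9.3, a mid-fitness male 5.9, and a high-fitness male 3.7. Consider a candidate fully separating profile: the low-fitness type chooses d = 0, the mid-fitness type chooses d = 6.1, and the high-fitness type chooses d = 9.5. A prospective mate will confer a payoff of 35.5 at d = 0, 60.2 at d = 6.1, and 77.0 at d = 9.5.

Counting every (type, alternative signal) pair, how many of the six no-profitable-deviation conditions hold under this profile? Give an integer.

5

Low-fitness (own payoff 35.5): to d=6.1 gives 60.2 − 9.3×6.1 = 3.47 → no gain ✓; to d=9.5 gives 77.0 − 9.3×9.5 = -11.35 → no gain ✓.
Mid-fitness (own payoff 60.2 − 5.9×6.1 = 24.21): to d=0 gives 35.5 → profitable ✗; to d=9.5 gives 77.0 − 5.9×9.5 = 20.95 → no gain ✓.
High-fitness (own payoff 77.0 − 3.7×9.5 = 41.85): to d=0 gives 35.5 → no gain ✓; to d=6.1 gives 60.2 − 3.7×6.1 = 37.63 → no gain ✓.
5 of the 6 constraints hold; not an equilibrium.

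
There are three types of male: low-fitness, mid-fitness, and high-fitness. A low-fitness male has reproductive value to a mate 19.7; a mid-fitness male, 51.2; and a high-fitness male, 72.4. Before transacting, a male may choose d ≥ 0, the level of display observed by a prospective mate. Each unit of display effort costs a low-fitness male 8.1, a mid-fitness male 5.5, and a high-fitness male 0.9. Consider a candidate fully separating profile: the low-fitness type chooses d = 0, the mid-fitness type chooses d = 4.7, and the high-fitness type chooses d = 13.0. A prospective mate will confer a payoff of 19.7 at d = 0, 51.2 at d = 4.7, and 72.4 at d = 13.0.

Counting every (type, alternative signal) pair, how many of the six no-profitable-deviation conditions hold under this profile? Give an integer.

6

Mid-fitness (own payoff 51.2 − 5.5×4.7 = 25.35): to d=0 gives 19.7 → no gain ✓; to d=13.0 gives 72.4 − 5.5×13.0 = 0.9 → no gain ✓.
Low-fitness (own payoff 19.7): to d=4.7 gives 51.2 − 8.1×4.7 = 13.13 → no gain ✓; to d=13.0 gives 72.4 − 8.1×13.0 = -32.9 → no gain ✓.
High-fitness (own payoff 72.4 − 0.9×13.0 = 60.7): to d=0 gives 19.7 → no gain ✓; to d=4.7 gives 51.2 − 0.9×4.7 = 46.97 → no gain ✓.
6 of the 6 constraints hold; this profile is a separating equilibrium.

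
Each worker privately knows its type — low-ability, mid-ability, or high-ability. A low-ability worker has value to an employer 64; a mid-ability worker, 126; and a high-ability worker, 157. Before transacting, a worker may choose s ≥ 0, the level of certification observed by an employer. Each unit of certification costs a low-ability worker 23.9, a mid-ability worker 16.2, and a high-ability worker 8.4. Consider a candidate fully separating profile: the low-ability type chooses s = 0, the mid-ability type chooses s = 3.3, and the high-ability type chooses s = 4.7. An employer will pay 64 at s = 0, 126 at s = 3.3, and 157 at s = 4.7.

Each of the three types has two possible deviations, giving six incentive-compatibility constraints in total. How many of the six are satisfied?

5

Mid-ability (own payoff 126 − 16.2×3.3 = 72.54): to s=0 gives 64 → no gain ✓; to s=4.7 gives 157 − 16.2×4.7 = 80.86 → profitable ✗.
High-ability (own payoff 157 − 8.4×4.7 = 117.52): to s=0 gives 64 → no gain ✓; to s=3.3 gives 126 − 8.4×3.3 = 98.28 → no gain ✓.
Low-ability (own payoff 64): to s=3.3 gives 126 − 23.9×3.3 = 47.13 → no gain ✓; to s=4.7 gives 157 − 23.9×4.7 = 44.67 → no gain ✓.
5 of the 6 constraints hold; not an equilibrium.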